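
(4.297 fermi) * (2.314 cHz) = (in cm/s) 9.943e-15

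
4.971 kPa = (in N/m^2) 4971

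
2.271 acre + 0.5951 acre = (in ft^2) 1.248e+05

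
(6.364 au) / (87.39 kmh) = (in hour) 1.089e+07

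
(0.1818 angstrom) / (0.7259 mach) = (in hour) 2.043e-17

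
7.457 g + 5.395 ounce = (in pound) 0.3536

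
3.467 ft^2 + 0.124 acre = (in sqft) 5405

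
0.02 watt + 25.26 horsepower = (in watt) 1.884e+04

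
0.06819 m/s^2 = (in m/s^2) 0.06819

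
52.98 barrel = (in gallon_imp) 1853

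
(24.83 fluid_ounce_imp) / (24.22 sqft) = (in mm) 0.3135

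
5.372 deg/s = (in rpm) 0.8953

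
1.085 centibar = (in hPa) 10.85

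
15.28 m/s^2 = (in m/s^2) 15.28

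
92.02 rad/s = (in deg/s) 5272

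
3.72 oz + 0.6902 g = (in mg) 1.062e+05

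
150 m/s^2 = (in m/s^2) 150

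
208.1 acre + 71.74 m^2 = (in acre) 208.1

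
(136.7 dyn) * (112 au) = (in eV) 1.43e+29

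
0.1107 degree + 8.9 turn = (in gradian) 3560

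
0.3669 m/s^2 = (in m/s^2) 0.3669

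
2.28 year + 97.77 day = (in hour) 2.232e+04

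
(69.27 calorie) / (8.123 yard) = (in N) 39.02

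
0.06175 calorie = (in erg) 2.584e+06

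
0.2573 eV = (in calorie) 9.853e-21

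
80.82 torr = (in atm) 0.1063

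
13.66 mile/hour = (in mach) 0.01793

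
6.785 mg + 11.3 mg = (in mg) 18.09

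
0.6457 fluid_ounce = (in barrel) 0.0001201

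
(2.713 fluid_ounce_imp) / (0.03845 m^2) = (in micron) 2005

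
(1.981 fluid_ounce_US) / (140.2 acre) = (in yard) 1.129e-10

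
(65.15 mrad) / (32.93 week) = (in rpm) 3.124e-08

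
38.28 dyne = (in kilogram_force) 3.903e-05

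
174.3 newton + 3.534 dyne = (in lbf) 39.18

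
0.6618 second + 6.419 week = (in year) 0.1231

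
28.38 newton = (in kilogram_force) 2.894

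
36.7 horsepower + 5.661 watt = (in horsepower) 36.71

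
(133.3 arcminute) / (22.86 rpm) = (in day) 1.875e-07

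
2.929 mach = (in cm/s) 9.973e+04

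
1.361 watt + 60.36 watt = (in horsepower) 0.08277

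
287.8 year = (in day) 1.05e+05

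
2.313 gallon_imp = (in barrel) 0.06614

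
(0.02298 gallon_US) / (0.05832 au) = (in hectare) 9.971e-19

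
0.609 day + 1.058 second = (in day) 0.609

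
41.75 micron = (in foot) 0.000137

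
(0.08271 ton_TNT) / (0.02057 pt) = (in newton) 4.769e+13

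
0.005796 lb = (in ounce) 0.09274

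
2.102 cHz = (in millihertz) 21.02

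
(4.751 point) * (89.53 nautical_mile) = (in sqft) 2991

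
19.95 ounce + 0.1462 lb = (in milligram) 6.319e+05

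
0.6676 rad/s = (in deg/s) 38.25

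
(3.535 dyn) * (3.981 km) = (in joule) 0.1407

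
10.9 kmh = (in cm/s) 302.8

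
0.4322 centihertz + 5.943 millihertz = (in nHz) 1.026e+07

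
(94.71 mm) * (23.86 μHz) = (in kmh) 8.135e-06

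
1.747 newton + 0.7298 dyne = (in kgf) 0.1781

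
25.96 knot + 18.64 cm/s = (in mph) 30.29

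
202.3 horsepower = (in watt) 1.509e+05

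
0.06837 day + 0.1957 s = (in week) 0.009767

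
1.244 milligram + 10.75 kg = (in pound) 23.7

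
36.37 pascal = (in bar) 0.0003637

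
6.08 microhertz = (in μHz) 6.08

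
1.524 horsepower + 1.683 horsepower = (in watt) 2391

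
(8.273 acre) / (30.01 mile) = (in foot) 2.274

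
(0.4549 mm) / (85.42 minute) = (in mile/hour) 1.985e-07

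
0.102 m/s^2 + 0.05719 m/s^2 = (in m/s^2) 0.1592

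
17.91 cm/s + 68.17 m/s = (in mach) 0.2007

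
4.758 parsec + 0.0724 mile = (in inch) 5.78e+18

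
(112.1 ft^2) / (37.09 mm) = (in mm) 2.808e+05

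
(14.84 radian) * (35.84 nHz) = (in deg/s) 3.047e-05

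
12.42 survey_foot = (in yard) 4.14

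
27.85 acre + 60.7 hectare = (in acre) 177.8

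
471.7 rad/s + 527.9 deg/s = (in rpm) 4592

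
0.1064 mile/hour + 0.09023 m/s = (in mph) 0.3082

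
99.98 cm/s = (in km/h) 3.599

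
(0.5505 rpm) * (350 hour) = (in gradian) 4.624e+06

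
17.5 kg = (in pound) 38.58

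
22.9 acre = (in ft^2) 9.975e+05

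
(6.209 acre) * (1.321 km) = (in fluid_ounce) 1.122e+12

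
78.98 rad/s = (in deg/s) 4525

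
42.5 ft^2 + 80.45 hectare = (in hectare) 80.45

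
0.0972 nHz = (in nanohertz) 0.0972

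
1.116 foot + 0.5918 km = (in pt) 1.679e+06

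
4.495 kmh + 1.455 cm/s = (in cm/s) 126.3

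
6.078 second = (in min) 0.1013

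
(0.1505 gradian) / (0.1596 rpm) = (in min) 0.002357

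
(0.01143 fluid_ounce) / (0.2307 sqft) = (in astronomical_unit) 1.054e-16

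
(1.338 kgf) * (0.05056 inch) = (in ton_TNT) 4.027e-12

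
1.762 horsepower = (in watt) 1314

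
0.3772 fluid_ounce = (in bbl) 7.016e-05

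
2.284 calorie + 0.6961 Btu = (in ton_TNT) 1.778e-07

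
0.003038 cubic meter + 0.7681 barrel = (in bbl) 0.7872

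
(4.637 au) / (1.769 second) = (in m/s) 3.921e+11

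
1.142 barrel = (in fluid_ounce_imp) 6390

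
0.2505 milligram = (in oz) 8.836e-06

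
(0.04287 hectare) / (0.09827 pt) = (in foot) 4.057e+07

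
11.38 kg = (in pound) 25.09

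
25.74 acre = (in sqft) 1.121e+06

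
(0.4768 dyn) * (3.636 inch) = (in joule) 4.403e-07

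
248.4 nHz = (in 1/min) 1.49e-05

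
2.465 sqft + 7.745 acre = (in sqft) 3.374e+05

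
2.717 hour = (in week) 0.01617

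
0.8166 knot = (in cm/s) 42.01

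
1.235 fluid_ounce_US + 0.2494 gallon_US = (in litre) 0.9806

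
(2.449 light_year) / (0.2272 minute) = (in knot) 3.304e+15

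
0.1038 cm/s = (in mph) 0.002322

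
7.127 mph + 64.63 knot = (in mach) 0.107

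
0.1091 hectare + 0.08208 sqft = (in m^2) 1091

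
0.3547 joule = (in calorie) 0.08478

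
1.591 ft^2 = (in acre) 3.652e-05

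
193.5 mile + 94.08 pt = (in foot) 1.022e+06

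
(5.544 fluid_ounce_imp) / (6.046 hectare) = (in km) 2.605e-12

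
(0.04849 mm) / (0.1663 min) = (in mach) 1.427e-08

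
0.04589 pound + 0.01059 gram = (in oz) 0.7346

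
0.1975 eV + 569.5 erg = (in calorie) 1.361e-05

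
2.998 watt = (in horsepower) 0.00402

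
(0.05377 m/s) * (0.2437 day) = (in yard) 1238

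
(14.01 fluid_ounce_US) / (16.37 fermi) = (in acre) 6.254e+06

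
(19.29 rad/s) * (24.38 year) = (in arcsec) 3.059e+15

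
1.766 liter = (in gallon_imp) 0.3885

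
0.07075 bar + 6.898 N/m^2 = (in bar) 0.07082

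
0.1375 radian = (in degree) 7.878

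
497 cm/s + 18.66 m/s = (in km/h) 85.07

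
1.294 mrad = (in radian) 0.001294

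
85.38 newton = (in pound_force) 19.19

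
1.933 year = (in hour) 1.693e+04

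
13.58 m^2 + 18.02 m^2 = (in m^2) 31.6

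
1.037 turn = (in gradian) 414.8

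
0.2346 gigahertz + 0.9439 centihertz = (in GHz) 0.2346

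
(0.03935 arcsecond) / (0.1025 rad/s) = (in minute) 3.102e-08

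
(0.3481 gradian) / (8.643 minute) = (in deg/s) 0.0006041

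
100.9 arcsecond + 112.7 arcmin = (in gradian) 2.118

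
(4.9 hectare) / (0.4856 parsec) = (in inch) 1.287e-10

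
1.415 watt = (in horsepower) 0.001898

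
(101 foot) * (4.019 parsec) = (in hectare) 3.818e+14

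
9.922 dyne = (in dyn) 9.922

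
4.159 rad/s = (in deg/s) 238.3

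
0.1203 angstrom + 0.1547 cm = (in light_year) 1.635e-19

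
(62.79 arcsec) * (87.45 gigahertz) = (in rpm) 2.542e+08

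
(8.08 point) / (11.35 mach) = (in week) 1.22e-12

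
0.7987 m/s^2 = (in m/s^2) 0.7987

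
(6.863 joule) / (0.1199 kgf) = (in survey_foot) 19.15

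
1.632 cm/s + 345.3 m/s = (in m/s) 345.3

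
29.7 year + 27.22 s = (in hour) 2.602e+05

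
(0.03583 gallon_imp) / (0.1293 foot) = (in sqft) 0.04449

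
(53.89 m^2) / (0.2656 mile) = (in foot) 0.4136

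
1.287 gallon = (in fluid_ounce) 164.7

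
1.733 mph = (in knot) 1.506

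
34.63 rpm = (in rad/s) 3.626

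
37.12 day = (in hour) 890.9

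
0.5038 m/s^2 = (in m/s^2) 0.5038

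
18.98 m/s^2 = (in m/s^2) 18.98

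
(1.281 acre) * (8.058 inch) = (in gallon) 2.803e+05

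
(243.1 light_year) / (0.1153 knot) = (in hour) 1.077e+16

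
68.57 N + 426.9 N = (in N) 495.5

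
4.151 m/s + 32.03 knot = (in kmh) 74.26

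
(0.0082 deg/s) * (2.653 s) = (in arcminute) 1.305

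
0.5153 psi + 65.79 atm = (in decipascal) 6.67e+07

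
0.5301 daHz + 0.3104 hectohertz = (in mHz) 3.634e+04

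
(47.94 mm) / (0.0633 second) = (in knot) 1.472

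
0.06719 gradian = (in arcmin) 3.628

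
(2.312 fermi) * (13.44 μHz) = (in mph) 6.951e-20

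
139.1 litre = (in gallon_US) 36.75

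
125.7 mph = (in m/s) 56.19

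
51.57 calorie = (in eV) 1.347e+21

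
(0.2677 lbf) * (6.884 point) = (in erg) 2.892e+04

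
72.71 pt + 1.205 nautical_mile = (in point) 6.326e+06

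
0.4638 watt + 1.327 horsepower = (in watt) 990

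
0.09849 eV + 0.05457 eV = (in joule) 2.452e-20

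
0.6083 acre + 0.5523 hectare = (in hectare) 0.7985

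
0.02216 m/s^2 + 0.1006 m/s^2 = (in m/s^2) 0.1228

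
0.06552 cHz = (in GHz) 6.552e-13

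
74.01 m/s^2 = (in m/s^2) 74.01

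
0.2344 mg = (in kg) 2.344e-07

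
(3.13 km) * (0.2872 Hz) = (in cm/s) 8.989e+04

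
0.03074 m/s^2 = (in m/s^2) 0.03074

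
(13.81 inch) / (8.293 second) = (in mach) 0.0001242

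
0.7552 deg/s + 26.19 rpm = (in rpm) 26.32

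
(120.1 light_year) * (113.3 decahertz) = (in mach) 3.781e+18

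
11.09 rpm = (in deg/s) 66.54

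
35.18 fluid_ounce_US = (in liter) 1.04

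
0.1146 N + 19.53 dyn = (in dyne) 1.148e+04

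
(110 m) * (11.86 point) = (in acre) 0.0001137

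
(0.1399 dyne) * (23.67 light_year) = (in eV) 1.955e+30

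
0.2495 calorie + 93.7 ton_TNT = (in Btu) 3.716e+08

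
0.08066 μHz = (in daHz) 8.066e-09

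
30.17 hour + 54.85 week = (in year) 1.055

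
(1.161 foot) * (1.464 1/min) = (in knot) 0.01678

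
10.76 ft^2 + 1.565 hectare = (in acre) 3.867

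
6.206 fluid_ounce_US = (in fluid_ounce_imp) 6.459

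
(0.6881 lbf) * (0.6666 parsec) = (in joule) 6.296e+16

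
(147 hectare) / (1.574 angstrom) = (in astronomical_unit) 6.243e+04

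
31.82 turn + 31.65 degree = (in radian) 200.5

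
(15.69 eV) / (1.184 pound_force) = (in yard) 5.22e-19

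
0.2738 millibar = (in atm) 0.0002702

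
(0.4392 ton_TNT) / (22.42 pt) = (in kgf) 2.369e+10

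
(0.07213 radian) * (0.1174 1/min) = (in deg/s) 0.008086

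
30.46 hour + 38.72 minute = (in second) 1.12e+05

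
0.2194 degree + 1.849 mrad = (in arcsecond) 1171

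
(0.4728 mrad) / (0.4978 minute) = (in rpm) 0.0001512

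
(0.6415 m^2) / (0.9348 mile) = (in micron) 426.4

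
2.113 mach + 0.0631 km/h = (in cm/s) 7.195e+04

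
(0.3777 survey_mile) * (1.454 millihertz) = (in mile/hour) 1.977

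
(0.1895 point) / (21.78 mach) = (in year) 2.858e-16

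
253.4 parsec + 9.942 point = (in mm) 7.819e+21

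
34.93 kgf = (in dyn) 3.425e+07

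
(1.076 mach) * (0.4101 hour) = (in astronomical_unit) 3.616e-06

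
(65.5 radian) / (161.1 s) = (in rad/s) 0.4066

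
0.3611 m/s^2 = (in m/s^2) 0.3611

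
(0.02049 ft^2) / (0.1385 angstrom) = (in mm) 1.374e+11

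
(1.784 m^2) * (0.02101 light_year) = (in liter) 3.546e+17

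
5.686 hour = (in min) 341.2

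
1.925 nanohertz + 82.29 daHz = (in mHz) 8.229e+05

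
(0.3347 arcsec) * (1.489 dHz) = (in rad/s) 2.416e-07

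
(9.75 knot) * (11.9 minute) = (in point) 1.015e+07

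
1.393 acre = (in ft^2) 6.068e+04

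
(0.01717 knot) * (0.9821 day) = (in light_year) 7.922e-14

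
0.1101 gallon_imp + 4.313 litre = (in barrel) 0.03028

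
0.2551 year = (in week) 13.3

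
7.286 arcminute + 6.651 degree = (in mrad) 118.2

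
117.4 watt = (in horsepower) 0.1574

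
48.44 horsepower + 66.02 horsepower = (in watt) 8.535e+04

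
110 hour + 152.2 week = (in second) 9.245e+07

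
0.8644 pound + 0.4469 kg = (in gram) 839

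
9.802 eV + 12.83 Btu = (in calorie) 3235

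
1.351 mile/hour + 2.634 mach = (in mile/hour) 2008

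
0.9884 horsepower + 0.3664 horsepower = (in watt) 1010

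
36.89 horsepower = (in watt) 2.751e+04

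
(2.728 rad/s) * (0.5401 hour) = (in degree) 3.039e+05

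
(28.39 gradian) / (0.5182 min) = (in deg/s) 0.8218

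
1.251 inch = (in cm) 3.178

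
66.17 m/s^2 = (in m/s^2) 66.17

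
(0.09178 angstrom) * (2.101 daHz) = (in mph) 4.313e-10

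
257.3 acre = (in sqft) 1.121e+07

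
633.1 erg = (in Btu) 6.001e-08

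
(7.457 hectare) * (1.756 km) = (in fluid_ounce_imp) 4.609e+12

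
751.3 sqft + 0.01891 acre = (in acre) 0.03616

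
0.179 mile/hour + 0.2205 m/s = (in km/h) 1.082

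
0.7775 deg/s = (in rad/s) 0.01357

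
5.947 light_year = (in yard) 6.153e+16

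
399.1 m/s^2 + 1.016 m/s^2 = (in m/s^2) 400.1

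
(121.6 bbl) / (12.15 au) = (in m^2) 1.064e-11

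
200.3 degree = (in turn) 0.5564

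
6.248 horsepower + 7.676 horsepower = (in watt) 1.038e+04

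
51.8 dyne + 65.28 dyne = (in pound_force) 0.0002632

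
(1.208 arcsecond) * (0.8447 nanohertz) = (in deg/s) 2.834e-13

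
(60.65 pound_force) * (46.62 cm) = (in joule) 125.8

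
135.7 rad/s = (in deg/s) 7775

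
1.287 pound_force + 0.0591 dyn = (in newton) 5.725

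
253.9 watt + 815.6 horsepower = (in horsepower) 815.9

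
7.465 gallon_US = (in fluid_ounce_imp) 994.5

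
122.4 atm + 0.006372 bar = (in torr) 9.303e+04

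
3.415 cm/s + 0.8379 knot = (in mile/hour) 1.041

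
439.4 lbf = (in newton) 1955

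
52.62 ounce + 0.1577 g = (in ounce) 52.63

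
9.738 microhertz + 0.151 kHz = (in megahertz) 0.000151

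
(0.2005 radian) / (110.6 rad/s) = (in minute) 3.021e-05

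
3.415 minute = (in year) 6.497e-06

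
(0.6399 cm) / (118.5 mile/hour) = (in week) 1.997e-10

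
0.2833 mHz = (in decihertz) 0.002833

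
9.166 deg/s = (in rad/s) 0.16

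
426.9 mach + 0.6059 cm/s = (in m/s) 1.454e+05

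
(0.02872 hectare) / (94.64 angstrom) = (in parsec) 9.835e-07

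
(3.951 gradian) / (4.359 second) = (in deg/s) 0.8158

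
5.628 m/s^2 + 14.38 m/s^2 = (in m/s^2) 20.01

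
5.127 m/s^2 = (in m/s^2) 5.127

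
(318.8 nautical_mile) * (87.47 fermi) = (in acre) 1.276e-11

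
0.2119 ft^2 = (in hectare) 1.969e-06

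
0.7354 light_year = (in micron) 6.957e+21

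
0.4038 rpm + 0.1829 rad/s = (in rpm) 2.15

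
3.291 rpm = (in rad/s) 0.3446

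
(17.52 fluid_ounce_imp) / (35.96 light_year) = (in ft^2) 1.575e-20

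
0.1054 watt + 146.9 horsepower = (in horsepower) 146.9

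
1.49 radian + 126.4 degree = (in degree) 211.8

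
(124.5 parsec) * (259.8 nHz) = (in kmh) 3.593e+12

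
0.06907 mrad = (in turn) 1.099e-05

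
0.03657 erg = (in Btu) 3.466e-12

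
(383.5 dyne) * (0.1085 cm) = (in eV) 2.597e+13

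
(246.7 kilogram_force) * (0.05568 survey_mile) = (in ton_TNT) 5.181e-05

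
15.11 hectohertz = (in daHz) 151.1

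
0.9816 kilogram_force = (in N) 9.626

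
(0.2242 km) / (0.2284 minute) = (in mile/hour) 36.6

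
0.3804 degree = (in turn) 0.001057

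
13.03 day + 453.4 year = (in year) 453.4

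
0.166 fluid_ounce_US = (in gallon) 0.001297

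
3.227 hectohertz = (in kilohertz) 0.3227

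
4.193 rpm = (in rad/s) 0.4391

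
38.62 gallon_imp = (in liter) 175.6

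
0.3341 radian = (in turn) 0.05317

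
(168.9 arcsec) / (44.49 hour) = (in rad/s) 5.113e-09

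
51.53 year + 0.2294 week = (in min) 2.709e+07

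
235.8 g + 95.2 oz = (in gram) 2935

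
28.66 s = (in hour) 0.007961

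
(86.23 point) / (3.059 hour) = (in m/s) 2.762e-06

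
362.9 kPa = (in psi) 52.63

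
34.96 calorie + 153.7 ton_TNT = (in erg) 6.431e+18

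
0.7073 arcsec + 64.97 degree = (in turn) 0.1805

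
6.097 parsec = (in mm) 1.881e+20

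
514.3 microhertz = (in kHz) 5.143e-07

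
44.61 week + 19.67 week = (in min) 6.479e+05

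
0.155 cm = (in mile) 9.631e-07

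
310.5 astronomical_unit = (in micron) 4.645e+19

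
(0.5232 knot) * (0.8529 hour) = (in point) 2.343e+06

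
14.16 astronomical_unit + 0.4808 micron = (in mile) 1.316e+09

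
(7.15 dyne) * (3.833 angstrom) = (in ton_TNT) 6.55e-24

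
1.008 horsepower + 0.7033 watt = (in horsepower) 1.009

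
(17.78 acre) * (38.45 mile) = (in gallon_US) 1.176e+12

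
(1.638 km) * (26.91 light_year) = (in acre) 1.03e+17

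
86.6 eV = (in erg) 1.387e-10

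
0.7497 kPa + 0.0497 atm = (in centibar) 5.786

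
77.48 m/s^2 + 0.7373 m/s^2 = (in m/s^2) 78.22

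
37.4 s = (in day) 0.0004329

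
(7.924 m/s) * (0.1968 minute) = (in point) 2.652e+05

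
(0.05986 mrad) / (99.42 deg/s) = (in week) 5.704e-11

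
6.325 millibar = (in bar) 0.006325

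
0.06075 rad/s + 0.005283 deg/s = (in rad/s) 0.06084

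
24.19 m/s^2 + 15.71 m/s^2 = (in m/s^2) 39.9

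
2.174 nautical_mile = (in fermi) 4.026e+18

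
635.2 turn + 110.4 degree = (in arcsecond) 8.236e+08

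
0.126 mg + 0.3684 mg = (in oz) 1.744e-05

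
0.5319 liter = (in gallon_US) 0.1405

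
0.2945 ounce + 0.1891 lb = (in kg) 0.09412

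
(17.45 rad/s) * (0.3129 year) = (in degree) 9.866e+09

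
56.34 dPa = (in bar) 5.634e-05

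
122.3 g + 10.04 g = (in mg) 1.323e+05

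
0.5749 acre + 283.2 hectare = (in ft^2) 3.051e+07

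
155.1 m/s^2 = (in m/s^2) 155.1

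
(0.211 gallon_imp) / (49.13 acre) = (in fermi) 4.825e+06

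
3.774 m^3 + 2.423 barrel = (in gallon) 1099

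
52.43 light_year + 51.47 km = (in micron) 4.96e+23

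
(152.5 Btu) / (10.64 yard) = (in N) 1.654e+04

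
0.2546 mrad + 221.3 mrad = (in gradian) 14.1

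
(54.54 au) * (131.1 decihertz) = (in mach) 3.141e+11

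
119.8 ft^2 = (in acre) 0.00275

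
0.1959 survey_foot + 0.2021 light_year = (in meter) 1.912e+15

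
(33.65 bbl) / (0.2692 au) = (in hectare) 1.328e-14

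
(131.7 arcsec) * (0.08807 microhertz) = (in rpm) 5.37e-10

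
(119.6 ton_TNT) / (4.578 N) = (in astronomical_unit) 0.7307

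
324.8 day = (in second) 2.806e+07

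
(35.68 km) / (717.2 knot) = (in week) 0.0001599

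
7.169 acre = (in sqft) 3.123e+05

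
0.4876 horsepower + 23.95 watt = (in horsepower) 0.5197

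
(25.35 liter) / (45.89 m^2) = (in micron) 552.4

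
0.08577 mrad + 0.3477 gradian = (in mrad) 5.547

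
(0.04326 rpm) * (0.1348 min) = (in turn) 0.005831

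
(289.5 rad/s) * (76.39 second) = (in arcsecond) 4.562e+09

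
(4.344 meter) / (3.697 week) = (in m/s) 1.943e-06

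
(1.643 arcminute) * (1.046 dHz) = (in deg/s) 0.002864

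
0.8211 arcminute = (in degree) 0.01368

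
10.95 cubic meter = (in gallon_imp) 2409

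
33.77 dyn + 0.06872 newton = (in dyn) 6906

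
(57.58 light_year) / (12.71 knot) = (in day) 9.643e+11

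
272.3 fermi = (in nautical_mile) 1.47e-16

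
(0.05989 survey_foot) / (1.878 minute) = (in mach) 4.758e-07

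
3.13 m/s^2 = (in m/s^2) 3.13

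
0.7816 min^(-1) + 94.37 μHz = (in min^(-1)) 0.7873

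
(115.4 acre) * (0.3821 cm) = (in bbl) 1.122e+04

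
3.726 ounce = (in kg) 0.1056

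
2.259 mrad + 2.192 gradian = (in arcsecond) 7568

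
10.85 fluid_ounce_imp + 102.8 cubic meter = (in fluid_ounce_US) 3.476e+06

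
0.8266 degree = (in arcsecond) 2976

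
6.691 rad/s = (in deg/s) 383.4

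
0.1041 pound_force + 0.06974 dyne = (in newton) 0.4631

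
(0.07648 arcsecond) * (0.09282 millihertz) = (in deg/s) 1.972e-09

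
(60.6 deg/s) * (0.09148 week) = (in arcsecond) 1.207e+10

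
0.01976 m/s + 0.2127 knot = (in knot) 0.2511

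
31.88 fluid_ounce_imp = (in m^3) 0.0009058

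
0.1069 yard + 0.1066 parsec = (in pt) 9.324e+18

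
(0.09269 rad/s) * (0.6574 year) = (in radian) 1.922e+06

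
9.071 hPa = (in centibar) 0.9071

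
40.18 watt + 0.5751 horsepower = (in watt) 469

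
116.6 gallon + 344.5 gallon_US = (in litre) 1745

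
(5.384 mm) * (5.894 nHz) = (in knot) 6.168e-11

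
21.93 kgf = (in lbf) 48.35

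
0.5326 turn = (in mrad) 3346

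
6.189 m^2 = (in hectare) 0.0006189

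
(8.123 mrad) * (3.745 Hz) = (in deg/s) 1.743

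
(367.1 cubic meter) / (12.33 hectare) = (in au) 1.99e-14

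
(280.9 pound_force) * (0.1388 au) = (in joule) 2.594e+13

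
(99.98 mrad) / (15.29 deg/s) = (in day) 4.336e-06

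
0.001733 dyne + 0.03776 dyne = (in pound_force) 8.878e-08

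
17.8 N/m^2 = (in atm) 0.0001757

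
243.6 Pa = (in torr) 1.827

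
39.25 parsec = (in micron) 1.211e+24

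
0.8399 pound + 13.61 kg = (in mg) 1.399e+07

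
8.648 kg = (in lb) 19.07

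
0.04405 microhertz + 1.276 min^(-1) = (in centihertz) 2.127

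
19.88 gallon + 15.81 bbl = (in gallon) 683.9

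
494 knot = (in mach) 0.7464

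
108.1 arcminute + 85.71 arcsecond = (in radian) 0.03186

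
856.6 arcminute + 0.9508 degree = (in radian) 0.2658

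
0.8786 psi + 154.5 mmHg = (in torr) 199.9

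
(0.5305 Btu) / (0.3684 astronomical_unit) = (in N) 1.016e-08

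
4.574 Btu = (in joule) 4826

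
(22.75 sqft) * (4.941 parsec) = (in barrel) 2.027e+18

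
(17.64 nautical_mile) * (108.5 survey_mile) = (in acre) 1.41e+06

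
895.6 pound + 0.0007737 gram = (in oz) 1.433e+04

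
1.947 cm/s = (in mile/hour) 0.04355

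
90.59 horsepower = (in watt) 6.755e+04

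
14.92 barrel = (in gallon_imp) 521.8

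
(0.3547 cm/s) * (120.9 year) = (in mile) 8403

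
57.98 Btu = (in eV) 3.818e+23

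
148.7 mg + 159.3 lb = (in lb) 159.3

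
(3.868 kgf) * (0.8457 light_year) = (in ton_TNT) 7.254e+07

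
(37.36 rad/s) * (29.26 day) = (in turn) 1.503e+07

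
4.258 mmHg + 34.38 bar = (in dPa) 3.439e+07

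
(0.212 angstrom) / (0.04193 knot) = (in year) 3.116e-17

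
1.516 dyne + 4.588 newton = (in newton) 4.588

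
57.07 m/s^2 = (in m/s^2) 57.07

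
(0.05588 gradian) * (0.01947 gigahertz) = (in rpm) 1.632e+05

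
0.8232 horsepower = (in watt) 613.9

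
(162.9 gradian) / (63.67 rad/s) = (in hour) 1.116e-05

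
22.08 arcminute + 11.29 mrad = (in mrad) 17.71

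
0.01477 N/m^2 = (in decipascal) 0.1477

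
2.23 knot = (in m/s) 1.147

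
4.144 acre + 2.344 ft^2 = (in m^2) 1.677e+04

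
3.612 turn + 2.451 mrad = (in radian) 22.7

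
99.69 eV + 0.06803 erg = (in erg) 0.06803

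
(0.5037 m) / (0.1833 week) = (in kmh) 1.636e-05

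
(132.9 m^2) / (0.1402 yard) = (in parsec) 3.36e-14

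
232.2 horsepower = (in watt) 1.732e+05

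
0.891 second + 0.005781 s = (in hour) 0.0002491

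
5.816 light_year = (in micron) 5.502e+22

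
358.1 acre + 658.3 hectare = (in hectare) 803.2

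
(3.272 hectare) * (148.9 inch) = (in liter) 1.237e+08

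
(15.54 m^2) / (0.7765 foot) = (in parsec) 2.128e-15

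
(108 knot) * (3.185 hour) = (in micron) 6.371e+11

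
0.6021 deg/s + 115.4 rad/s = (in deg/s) 6613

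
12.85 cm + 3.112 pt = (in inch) 5.102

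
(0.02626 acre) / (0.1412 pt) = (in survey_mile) 1326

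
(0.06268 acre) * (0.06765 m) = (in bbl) 107.9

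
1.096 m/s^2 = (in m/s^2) 1.096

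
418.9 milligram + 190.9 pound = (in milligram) 8.659e+07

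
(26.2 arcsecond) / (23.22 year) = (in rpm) 1.656e-12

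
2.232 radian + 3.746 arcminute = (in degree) 127.9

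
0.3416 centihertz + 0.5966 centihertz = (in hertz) 0.009382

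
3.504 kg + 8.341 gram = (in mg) 3.512e+06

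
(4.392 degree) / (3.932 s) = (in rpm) 0.1862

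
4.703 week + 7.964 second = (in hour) 790.1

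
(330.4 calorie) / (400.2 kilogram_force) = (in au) 2.355e-12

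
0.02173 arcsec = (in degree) 6.036e-06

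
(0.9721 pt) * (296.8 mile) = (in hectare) 0.01638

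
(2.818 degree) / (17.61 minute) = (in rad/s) 4.655e-05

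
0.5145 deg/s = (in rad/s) 0.00898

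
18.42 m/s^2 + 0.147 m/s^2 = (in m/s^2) 18.57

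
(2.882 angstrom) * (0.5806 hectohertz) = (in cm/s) 1.673e-06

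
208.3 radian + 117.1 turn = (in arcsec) 1.947e+08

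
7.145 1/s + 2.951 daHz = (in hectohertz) 0.3665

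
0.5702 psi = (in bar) 0.03931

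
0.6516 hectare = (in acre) 1.61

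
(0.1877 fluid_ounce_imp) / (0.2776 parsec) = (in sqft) 6.702e-21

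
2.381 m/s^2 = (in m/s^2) 2.381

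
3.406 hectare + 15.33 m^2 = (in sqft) 3.668e+05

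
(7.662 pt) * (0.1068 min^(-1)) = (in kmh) 1.732e-05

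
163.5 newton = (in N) 163.5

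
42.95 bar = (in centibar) 4295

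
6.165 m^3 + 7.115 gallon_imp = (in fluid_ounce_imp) 2.181e+05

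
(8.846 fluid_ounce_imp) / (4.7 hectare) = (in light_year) 5.653e-25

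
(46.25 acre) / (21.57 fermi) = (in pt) 2.46e+22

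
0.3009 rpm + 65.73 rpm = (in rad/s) 6.915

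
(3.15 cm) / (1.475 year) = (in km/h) 2.438e-09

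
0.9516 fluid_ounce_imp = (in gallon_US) 0.007143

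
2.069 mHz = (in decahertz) 0.0002069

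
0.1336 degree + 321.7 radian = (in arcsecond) 6.636e+07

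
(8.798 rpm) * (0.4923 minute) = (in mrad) 2.721e+04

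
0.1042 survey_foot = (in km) 3.176e-05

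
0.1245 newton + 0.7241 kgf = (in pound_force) 1.624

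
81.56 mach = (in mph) 6.212e+04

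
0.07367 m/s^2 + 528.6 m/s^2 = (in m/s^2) 528.7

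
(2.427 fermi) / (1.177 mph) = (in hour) 1.281e-18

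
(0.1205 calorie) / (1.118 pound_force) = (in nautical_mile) 5.474e-05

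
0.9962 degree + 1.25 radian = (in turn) 0.2017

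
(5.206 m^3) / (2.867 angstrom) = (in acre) 4.487e+06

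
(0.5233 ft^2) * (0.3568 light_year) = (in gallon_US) 4.335e+16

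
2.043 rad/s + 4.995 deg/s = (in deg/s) 122.1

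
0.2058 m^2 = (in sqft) 2.215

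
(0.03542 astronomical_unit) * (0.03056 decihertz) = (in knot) 3.148e+07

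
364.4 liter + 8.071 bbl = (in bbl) 10.36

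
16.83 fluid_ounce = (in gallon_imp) 0.1095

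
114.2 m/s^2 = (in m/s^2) 114.2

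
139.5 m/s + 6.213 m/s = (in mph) 326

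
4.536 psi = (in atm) 0.3087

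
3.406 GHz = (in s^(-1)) 3.406e+09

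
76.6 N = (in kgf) 7.811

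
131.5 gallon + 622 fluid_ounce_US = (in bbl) 3.247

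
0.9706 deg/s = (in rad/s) 0.01694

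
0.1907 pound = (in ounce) 3.051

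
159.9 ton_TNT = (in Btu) 6.341e+08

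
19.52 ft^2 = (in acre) 0.0004481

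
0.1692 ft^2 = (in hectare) 1.572e-06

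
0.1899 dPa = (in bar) 1.899e-07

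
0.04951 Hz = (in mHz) 49.51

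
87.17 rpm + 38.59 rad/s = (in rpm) 455.7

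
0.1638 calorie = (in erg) 6.853e+06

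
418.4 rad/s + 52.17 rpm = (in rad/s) 423.9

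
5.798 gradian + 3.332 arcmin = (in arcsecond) 1.899e+04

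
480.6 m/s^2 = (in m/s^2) 480.6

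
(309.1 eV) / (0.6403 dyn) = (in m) 7.734e-12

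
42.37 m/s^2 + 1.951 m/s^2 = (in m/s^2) 44.32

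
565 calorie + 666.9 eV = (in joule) 2364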